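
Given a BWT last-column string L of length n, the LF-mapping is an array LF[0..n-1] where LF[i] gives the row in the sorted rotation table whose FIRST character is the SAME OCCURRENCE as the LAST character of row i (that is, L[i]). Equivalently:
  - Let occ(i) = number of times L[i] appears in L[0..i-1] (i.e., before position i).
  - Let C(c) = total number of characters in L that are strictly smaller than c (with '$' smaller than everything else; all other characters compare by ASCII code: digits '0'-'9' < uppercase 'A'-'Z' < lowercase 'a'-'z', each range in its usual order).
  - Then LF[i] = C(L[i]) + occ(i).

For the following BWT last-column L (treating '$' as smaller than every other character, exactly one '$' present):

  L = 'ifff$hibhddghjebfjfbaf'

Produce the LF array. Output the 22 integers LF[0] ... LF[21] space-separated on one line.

Char counts: '$':1, 'a':1, 'b':3, 'd':2, 'e':1, 'f':6, 'g':1, 'h':3, 'i':2, 'j':2
C (first-col start): C('$')=0, C('a')=1, C('b')=2, C('d')=5, C('e')=7, C('f')=8, C('g')=14, C('h')=15, C('i')=18, C('j')=20
L[0]='i': occ=0, LF[0]=C('i')+0=18+0=18
L[1]='f': occ=0, LF[1]=C('f')+0=8+0=8
L[2]='f': occ=1, LF[2]=C('f')+1=8+1=9
L[3]='f': occ=2, LF[3]=C('f')+2=8+2=10
L[4]='$': occ=0, LF[4]=C('$')+0=0+0=0
L[5]='h': occ=0, LF[5]=C('h')+0=15+0=15
L[6]='i': occ=1, LF[6]=C('i')+1=18+1=19
L[7]='b': occ=0, LF[7]=C('b')+0=2+0=2
L[8]='h': occ=1, LF[8]=C('h')+1=15+1=16
L[9]='d': occ=0, LF[9]=C('d')+0=5+0=5
L[10]='d': occ=1, LF[10]=C('d')+1=5+1=6
L[11]='g': occ=0, LF[11]=C('g')+0=14+0=14
L[12]='h': occ=2, LF[12]=C('h')+2=15+2=17
L[13]='j': occ=0, LF[13]=C('j')+0=20+0=20
L[14]='e': occ=0, LF[14]=C('e')+0=7+0=7
L[15]='b': occ=1, LF[15]=C('b')+1=2+1=3
L[16]='f': occ=3, LF[16]=C('f')+3=8+3=11
L[17]='j': occ=1, LF[17]=C('j')+1=20+1=21
L[18]='f': occ=4, LF[18]=C('f')+4=8+4=12
L[19]='b': occ=2, LF[19]=C('b')+2=2+2=4
L[20]='a': occ=0, LF[20]=C('a')+0=1+0=1
L[21]='f': occ=5, LF[21]=C('f')+5=8+5=13

Answer: 18 8 9 10 0 15 19 2 16 5 6 14 17 20 7 3 11 21 12 4 1 13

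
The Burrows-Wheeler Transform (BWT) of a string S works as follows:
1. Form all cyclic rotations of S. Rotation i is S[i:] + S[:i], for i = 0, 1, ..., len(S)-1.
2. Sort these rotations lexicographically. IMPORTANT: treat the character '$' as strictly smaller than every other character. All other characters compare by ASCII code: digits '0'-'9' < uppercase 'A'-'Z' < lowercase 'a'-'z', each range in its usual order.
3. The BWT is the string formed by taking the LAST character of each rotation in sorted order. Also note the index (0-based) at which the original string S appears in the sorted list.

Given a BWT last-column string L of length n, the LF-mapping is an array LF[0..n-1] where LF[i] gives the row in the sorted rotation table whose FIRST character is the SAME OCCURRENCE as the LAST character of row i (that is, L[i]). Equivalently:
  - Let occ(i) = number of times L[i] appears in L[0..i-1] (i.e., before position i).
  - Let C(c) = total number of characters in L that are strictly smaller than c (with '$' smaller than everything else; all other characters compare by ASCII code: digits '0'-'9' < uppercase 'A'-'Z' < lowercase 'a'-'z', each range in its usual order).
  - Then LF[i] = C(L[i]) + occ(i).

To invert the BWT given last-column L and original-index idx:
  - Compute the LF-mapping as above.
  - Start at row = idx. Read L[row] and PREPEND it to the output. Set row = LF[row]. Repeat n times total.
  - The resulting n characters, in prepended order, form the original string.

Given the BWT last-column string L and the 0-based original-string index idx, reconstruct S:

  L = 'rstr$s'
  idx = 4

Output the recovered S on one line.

Answer: strsr$

Derivation:
LF mapping: 1 3 5 2 0 4
Walk LF starting at row 4, prepending L[row]:
  step 1: row=4, L[4]='$', prepend. Next row=LF[4]=0
  step 2: row=0, L[0]='r', prepend. Next row=LF[0]=1
  step 3: row=1, L[1]='s', prepend. Next row=LF[1]=3
  step 4: row=3, L[3]='r', prepend. Next row=LF[3]=2
  step 5: row=2, L[2]='t', prepend. Next row=LF[2]=5
  step 6: row=5, L[5]='s', prepend. Next row=LF[5]=4
Reversed output: strsr$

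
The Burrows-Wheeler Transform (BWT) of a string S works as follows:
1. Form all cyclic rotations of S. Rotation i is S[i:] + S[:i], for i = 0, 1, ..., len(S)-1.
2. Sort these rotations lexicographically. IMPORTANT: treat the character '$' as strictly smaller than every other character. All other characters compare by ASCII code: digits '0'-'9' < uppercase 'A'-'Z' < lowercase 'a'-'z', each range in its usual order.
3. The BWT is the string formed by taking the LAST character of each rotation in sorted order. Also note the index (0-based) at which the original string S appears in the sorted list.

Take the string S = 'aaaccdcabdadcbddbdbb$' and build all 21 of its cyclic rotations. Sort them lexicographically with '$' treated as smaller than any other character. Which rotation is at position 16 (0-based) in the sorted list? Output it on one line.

Answer: dbb$aaaccdcabdadcbddb

Derivation:
All 21 rotations (rotation i = S[i:]+S[:i]):
  rot[0] = aaaccdcabdadcbddbdbb$
  rot[1] = aaccdcabdadcbddbdbb$a
  rot[2] = accdcabdadcbddbdbb$aa
  rot[3] = ccdcabdadcbddbdbb$aaa
  rot[4] = cdcabdadcbddbdbb$aaac
  rot[5] = dcabdadcbddbdbb$aaacc
  rot[6] = cabdadcbddbdbb$aaaccd
  rot[7] = abdadcbddbdbb$aaaccdc
  rot[8] = bdadcbddbdbb$aaaccdca
  rot[9] = dadcbddbdbb$aaaccdcab
  rot[10] = adcbddbdbb$aaaccdcabd
  rot[11] = dcbddbdbb$aaaccdcabda
  rot[12] = cbddbdbb$aaaccdcabdad
  rot[13] = bddbdbb$aaaccdcabdadc
  rot[14] = ddbdbb$aaaccdcabdadcb
  rot[15] = dbdbb$aaaccdcabdadcbd
  rot[16] = bdbb$aaaccdcabdadcbdd
  rot[17] = dbb$aaaccdcabdadcbddb
  rot[18] = bb$aaaccdcabdadcbddbd
  rot[19] = b$aaaccdcabdadcbddbdb
  rot[20] = $aaaccdcabdadcbddbdbb
Sorted (with $ < everything):
  sorted[0] = $aaaccdcabdadcbddbdbb
  sorted[1] = aaaccdcabdadcbddbdbb$
  sorted[2] = aaccdcabdadcbddbdbb$a
  sorted[3] = abdadcbddbdbb$aaaccdc
  sorted[4] = accdcabdadcbddbdbb$aa
  sorted[5] = adcbddbdbb$aaaccdcabd
  sorted[6] = b$aaaccdcabdadcbddbdb
  sorted[7] = bb$aaaccdcabdadcbddbd
  sorted[8] = bdadcbddbdbb$aaaccdca
  sorted[9] = bdbb$aaaccdcabdadcbdd
  sorted[10] = bddbdbb$aaaccdcabdadc
  sorted[11] = cabdadcbddbdbb$aaaccd
  sorted[12] = cbddbdbb$aaaccdcabdad
  sorted[13] = ccdcabdadcbddbdbb$aaa
  sorted[14] = cdcabdadcbddbdbb$aaac
  sorted[15] = dadcbddbdbb$aaaccdcab
  sorted[16] = dbb$aaaccdcabdadcbddb
  sorted[17] = dbdbb$aaaccdcabdadcbd
  sorted[18] = dcabdadcbddbdbb$aaacc
  sorted[19] = dcbddbdbb$aaaccdcabda
  sorted[20] = ddbdbb$aaaccdcabdadcb
sorted[16] = dbb$aaaccdcabdadcbddb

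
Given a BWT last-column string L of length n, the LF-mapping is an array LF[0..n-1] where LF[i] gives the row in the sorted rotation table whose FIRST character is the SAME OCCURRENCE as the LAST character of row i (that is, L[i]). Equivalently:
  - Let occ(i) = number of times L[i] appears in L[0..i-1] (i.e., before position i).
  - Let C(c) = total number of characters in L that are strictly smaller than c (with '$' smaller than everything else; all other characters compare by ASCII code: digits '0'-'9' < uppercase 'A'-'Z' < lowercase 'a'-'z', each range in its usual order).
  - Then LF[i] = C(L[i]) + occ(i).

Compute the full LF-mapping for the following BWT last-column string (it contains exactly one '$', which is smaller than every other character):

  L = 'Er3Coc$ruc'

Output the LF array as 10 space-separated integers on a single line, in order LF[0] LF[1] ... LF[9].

Char counts: '$':1, '3':1, 'C':1, 'E':1, 'c':2, 'o':1, 'r':2, 'u':1
C (first-col start): C('$')=0, C('3')=1, C('C')=2, C('E')=3, C('c')=4, C('o')=6, C('r')=7, C('u')=9
L[0]='E': occ=0, LF[0]=C('E')+0=3+0=3
L[1]='r': occ=0, LF[1]=C('r')+0=7+0=7
L[2]='3': occ=0, LF[2]=C('3')+0=1+0=1
L[3]='C': occ=0, LF[3]=C('C')+0=2+0=2
L[4]='o': occ=0, LF[4]=C('o')+0=6+0=6
L[5]='c': occ=0, LF[5]=C('c')+0=4+0=4
L[6]='$': occ=0, LF[6]=C('$')+0=0+0=0
L[7]='r': occ=1, LF[7]=C('r')+1=7+1=8
L[8]='u': occ=0, LF[8]=C('u')+0=9+0=9
L[9]='c': occ=1, LF[9]=C('c')+1=4+1=5

Answer: 3 7 1 2 6 4 0 8 9 5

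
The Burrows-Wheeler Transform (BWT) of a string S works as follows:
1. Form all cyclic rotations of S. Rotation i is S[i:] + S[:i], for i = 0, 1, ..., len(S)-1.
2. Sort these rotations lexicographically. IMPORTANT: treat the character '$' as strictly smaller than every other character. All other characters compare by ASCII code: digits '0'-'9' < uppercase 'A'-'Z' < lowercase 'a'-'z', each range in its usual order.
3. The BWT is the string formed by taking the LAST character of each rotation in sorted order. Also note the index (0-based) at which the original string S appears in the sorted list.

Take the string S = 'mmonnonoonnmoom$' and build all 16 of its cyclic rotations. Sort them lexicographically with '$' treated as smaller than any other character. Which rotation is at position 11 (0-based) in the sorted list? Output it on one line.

Answer: onnmoom$mmonnono

Derivation:
All 16 rotations (rotation i = S[i:]+S[:i]):
  rot[0] = mmonnonoonnmoom$
  rot[1] = monnonoonnmoom$m
  rot[2] = onnonoonnmoom$mm
  rot[3] = nnonoonnmoom$mmo
  rot[4] = nonoonnmoom$mmon
  rot[5] = onoonnmoom$mmonn
  rot[6] = noonnmoom$mmonno
  rot[7] = oonnmoom$mmonnon
  rot[8] = onnmoom$mmonnono
  rot[9] = nnmoom$mmonnonoo
  rot[10] = nmoom$mmonnonoon
  rot[11] = moom$mmonnonoonn
  rot[12] = oom$mmonnonoonnm
  rot[13] = om$mmonnonoonnmo
  rot[14] = m$mmonnonoonnmoo
  rot[15] = $mmonnonoonnmoom
Sorted (with $ < everything):
  sorted[0] = $mmonnonoonnmoom
  sorted[1] = m$mmonnonoonnmoo
  sorted[2] = mmonnonoonnmoom$
  sorted[3] = monnonoonnmoom$m
  sorted[4] = moom$mmonnonoonn
  sorted[5] = nmoom$mmonnonoon
  sorted[6] = nnmoom$mmonnonoo
  sorted[7] = nnonoonnmoom$mmo
  sorted[8] = nonoonnmoom$mmon
  sorted[9] = noonnmoom$mmonno
  sorted[10] = om$mmonnonoonnmo
  sorted[11] = onnmoom$mmonnono
  sorted[12] = onnonoonnmoom$mm
  sorted[13] = onoonnmoom$mmonn
  sorted[14] = oom$mmonnonoonnm
  sorted[15] = oonnmoom$mmonnon
sorted[11] = onnmoom$mmonnono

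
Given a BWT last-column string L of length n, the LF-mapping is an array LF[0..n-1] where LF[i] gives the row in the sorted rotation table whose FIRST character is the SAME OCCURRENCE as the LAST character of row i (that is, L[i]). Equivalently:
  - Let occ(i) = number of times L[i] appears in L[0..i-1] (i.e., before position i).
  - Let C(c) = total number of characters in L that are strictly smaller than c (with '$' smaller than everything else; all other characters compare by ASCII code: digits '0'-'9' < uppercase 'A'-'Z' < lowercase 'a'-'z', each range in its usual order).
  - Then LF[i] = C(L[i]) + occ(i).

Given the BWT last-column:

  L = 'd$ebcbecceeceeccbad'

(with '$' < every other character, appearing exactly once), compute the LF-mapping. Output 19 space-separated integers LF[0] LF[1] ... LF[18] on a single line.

Answer: 11 0 13 2 5 3 14 6 7 15 16 8 17 18 9 10 4 1 12

Derivation:
Char counts: '$':1, 'a':1, 'b':3, 'c':6, 'd':2, 'e':6
C (first-col start): C('$')=0, C('a')=1, C('b')=2, C('c')=5, C('d')=11, C('e')=13
L[0]='d': occ=0, LF[0]=C('d')+0=11+0=11
L[1]='$': occ=0, LF[1]=C('$')+0=0+0=0
L[2]='e': occ=0, LF[2]=C('e')+0=13+0=13
L[3]='b': occ=0, LF[3]=C('b')+0=2+0=2
L[4]='c': occ=0, LF[4]=C('c')+0=5+0=5
L[5]='b': occ=1, LF[5]=C('b')+1=2+1=3
L[6]='e': occ=1, LF[6]=C('e')+1=13+1=14
L[7]='c': occ=1, LF[7]=C('c')+1=5+1=6
L[8]='c': occ=2, LF[8]=C('c')+2=5+2=7
L[9]='e': occ=2, LF[9]=C('e')+2=13+2=15
L[10]='e': occ=3, LF[10]=C('e')+3=13+3=16
L[11]='c': occ=3, LF[11]=C('c')+3=5+3=8
L[12]='e': occ=4, LF[12]=C('e')+4=13+4=17
L[13]='e': occ=5, LF[13]=C('e')+5=13+5=18
L[14]='c': occ=4, LF[14]=C('c')+4=5+4=9
L[15]='c': occ=5, LF[15]=C('c')+5=5+5=10
L[16]='b': occ=2, LF[16]=C('b')+2=2+2=4
L[17]='a': occ=0, LF[17]=C('a')+0=1+0=1
L[18]='d': occ=1, LF[18]=C('d')+1=11+1=12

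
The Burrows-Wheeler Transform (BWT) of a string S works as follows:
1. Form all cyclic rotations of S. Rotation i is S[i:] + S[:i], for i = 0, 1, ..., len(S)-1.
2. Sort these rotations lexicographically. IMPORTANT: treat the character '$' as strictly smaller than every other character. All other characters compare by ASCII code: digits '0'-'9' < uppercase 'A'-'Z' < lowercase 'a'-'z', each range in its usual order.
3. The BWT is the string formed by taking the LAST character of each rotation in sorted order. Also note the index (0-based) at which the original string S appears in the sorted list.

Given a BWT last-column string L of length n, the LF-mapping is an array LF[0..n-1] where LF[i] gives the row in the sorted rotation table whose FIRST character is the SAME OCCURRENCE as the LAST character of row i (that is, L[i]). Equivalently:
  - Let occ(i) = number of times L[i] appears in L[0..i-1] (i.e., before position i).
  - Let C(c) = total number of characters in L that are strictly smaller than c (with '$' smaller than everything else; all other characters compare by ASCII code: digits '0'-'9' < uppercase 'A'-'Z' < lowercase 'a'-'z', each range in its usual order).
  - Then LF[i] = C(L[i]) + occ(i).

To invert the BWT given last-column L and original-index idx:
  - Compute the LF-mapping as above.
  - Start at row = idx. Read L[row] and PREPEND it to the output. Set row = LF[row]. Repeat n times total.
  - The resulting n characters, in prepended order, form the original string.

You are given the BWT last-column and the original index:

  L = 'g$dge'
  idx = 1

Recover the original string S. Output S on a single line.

LF mapping: 3 0 1 4 2
Walk LF starting at row 1, prepending L[row]:
  step 1: row=1, L[1]='$', prepend. Next row=LF[1]=0
  step 2: row=0, L[0]='g', prepend. Next row=LF[0]=3
  step 3: row=3, L[3]='g', prepend. Next row=LF[3]=4
  step 4: row=4, L[4]='e', prepend. Next row=LF[4]=2
  step 5: row=2, L[2]='d', prepend. Next row=LF[2]=1
Reversed output: degg$

Answer: degg$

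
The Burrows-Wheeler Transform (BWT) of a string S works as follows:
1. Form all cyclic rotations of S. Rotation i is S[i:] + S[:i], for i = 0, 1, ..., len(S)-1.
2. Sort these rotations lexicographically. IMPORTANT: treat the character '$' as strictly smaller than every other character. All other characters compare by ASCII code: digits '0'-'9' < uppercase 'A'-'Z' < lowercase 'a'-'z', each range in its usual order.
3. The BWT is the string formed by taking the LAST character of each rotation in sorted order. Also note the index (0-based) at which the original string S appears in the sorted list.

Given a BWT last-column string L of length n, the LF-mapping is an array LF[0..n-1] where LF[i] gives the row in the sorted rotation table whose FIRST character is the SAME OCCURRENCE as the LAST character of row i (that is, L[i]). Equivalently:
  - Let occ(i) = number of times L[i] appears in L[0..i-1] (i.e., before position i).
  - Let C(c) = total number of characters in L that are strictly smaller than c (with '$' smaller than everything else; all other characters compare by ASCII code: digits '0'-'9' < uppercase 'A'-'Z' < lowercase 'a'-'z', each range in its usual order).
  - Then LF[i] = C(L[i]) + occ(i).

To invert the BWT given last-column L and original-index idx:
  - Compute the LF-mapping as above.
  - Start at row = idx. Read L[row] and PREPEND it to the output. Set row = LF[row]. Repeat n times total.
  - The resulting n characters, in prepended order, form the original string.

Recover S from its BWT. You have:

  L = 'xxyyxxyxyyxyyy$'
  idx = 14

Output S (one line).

Answer: yyyyyxyyxxxyxx$

Derivation:
LF mapping: 1 2 7 8 3 4 9 5 10 11 6 12 13 14 0
Walk LF starting at row 14, prepending L[row]:
  step 1: row=14, L[14]='$', prepend. Next row=LF[14]=0
  step 2: row=0, L[0]='x', prepend. Next row=LF[0]=1
  step 3: row=1, L[1]='x', prepend. Next row=LF[1]=2
  step 4: row=2, L[2]='y', prepend. Next row=LF[2]=7
  step 5: row=7, L[7]='x', prepend. Next row=LF[7]=5
  step 6: row=5, L[5]='x', prepend. Next row=LF[5]=4
  step 7: row=4, L[4]='x', prepend. Next row=LF[4]=3
  step 8: row=3, L[3]='y', prepend. Next row=LF[3]=8
  step 9: row=8, L[8]='y', prepend. Next row=LF[8]=10
  step 10: row=10, L[10]='x', prepend. Next row=LF[10]=6
  step 11: row=6, L[6]='y', prepend. Next row=LF[6]=9
  step 12: row=9, L[9]='y', prepend. Next row=LF[9]=11
  step 13: row=11, L[11]='y', prepend. Next row=LF[11]=12
  step 14: row=12, L[12]='y', prepend. Next row=LF[12]=13
  step 15: row=13, L[13]='y', prepend. Next row=LF[13]=14
Reversed output: yyyyyxyyxxxyxx$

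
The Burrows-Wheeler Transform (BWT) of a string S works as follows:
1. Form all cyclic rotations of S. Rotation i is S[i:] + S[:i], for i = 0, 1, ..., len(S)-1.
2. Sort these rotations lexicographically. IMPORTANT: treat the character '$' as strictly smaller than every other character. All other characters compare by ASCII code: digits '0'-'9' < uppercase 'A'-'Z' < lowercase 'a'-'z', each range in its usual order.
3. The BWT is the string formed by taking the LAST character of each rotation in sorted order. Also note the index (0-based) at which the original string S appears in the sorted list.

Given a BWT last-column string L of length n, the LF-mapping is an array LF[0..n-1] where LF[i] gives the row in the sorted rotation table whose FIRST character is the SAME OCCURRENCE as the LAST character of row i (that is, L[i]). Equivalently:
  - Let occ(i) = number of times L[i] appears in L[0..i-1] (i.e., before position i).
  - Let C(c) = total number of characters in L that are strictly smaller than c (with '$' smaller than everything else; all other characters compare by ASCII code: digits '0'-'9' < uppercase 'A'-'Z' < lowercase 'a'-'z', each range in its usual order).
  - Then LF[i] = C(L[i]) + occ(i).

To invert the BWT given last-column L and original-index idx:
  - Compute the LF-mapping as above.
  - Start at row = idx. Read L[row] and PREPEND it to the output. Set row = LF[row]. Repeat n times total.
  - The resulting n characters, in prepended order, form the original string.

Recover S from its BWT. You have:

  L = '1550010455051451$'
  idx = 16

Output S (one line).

LF mapping: 5 11 12 1 2 6 3 9 13 14 4 15 7 10 16 8 0
Walk LF starting at row 16, prepending L[row]:
  step 1: row=16, L[16]='$', prepend. Next row=LF[16]=0
  step 2: row=0, L[0]='1', prepend. Next row=LF[0]=5
  step 3: row=5, L[5]='1', prepend. Next row=LF[5]=6
  step 4: row=6, L[6]='0', prepend. Next row=LF[6]=3
  step 5: row=3, L[3]='0', prepend. Next row=LF[3]=1
  step 6: row=1, L[1]='5', prepend. Next row=LF[1]=11
  step 7: row=11, L[11]='5', prepend. Next row=LF[11]=15
  step 8: row=15, L[15]='1', prepend. Next row=LF[15]=8
  step 9: row=8, L[8]='5', prepend. Next row=LF[8]=13
  step 10: row=13, L[13]='4', prepend. Next row=LF[13]=10
  step 11: row=10, L[10]='0', prepend. Next row=LF[10]=4
  step 12: row=4, L[4]='0', prepend. Next row=LF[4]=2
  step 13: row=2, L[2]='5', prepend. Next row=LF[2]=12
  step 14: row=12, L[12]='1', prepend. Next row=LF[12]=7
  step 15: row=7, L[7]='4', prepend. Next row=LF[7]=9
  step 16: row=9, L[9]='5', prepend. Next row=LF[9]=14
  step 17: row=14, L[14]='5', prepend. Next row=LF[14]=16
Reversed output: 5541500451550011$

Answer: 5541500451550011$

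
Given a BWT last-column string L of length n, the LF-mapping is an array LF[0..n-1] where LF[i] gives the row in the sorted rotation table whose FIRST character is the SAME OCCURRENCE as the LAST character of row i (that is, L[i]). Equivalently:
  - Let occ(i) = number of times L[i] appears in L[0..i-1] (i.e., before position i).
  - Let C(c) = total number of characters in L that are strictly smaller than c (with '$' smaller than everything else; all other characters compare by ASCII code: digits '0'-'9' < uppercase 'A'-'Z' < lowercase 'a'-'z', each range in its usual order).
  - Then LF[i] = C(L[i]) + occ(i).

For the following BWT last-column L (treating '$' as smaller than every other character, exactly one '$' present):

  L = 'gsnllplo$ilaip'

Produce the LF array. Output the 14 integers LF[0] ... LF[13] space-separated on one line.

Char counts: '$':1, 'a':1, 'g':1, 'i':2, 'l':4, 'n':1, 'o':1, 'p':2, 's':1
C (first-col start): C('$')=0, C('a')=1, C('g')=2, C('i')=3, C('l')=5, C('n')=9, C('o')=10, C('p')=11, C('s')=13
L[0]='g': occ=0, LF[0]=C('g')+0=2+0=2
L[1]='s': occ=0, LF[1]=C('s')+0=13+0=13
L[2]='n': occ=0, LF[2]=C('n')+0=9+0=9
L[3]='l': occ=0, LF[3]=C('l')+0=5+0=5
L[4]='l': occ=1, LF[4]=C('l')+1=5+1=6
L[5]='p': occ=0, LF[5]=C('p')+0=11+0=11
L[6]='l': occ=2, LF[6]=C('l')+2=5+2=7
L[7]='o': occ=0, LF[7]=C('o')+0=10+0=10
L[8]='$': occ=0, LF[8]=C('$')+0=0+0=0
L[9]='i': occ=0, LF[9]=C('i')+0=3+0=3
L[10]='l': occ=3, LF[10]=C('l')+3=5+3=8
L[11]='a': occ=0, LF[11]=C('a')+0=1+0=1
L[12]='i': occ=1, LF[12]=C('i')+1=3+1=4
L[13]='p': occ=1, LF[13]=C('p')+1=11+1=12

Answer: 2 13 9 5 6 11 7 10 0 3 8 1 4 12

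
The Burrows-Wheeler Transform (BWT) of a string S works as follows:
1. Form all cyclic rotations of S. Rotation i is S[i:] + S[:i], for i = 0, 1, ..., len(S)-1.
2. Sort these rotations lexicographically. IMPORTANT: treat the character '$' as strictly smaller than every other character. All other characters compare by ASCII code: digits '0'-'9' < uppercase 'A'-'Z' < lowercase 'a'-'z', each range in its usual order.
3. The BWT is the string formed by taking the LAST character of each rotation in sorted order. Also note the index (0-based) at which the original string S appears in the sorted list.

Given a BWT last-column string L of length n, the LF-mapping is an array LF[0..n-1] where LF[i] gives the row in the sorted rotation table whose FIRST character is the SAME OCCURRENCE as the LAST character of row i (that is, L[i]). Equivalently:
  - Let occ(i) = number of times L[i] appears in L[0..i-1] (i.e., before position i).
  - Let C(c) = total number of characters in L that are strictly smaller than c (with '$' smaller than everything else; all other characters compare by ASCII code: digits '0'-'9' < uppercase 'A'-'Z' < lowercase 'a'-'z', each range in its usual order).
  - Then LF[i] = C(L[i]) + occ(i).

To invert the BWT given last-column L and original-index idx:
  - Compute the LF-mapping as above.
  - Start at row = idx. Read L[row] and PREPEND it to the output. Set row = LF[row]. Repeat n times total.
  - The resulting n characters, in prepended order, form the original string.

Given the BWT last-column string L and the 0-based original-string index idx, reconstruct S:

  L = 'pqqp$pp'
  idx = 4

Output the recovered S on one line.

LF mapping: 1 5 6 2 0 3 4
Walk LF starting at row 4, prepending L[row]:
  step 1: row=4, L[4]='$', prepend. Next row=LF[4]=0
  step 2: row=0, L[0]='p', prepend. Next row=LF[0]=1
  step 3: row=1, L[1]='q', prepend. Next row=LF[1]=5
  step 4: row=5, L[5]='p', prepend. Next row=LF[5]=3
  step 5: row=3, L[3]='p', prepend. Next row=LF[3]=2
  step 6: row=2, L[2]='q', prepend. Next row=LF[2]=6
  step 7: row=6, L[6]='p', prepend. Next row=LF[6]=4
Reversed output: pqppqp$

Answer: pqppqp$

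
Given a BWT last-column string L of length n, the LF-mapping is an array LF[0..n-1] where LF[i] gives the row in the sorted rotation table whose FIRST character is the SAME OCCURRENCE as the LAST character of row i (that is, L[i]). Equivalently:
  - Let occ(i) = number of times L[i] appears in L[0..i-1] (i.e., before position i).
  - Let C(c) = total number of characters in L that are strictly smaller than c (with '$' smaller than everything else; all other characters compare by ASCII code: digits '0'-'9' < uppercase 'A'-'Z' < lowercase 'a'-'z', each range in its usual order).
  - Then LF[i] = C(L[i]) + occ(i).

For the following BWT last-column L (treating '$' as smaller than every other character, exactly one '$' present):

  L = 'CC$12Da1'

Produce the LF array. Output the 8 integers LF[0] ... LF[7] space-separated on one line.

Char counts: '$':1, '1':2, '2':1, 'C':2, 'D':1, 'a':1
C (first-col start): C('$')=0, C('1')=1, C('2')=3, C('C')=4, C('D')=6, C('a')=7
L[0]='C': occ=0, LF[0]=C('C')+0=4+0=4
L[1]='C': occ=1, LF[1]=C('C')+1=4+1=5
L[2]='$': occ=0, LF[2]=C('$')+0=0+0=0
L[3]='1': occ=0, LF[3]=C('1')+0=1+0=1
L[4]='2': occ=0, LF[4]=C('2')+0=3+0=3
L[5]='D': occ=0, LF[5]=C('D')+0=6+0=6
L[6]='a': occ=0, LF[6]=C('a')+0=7+0=7
L[7]='1': occ=1, LF[7]=C('1')+1=1+1=2

Answer: 4 5 0 1 3 6 7 2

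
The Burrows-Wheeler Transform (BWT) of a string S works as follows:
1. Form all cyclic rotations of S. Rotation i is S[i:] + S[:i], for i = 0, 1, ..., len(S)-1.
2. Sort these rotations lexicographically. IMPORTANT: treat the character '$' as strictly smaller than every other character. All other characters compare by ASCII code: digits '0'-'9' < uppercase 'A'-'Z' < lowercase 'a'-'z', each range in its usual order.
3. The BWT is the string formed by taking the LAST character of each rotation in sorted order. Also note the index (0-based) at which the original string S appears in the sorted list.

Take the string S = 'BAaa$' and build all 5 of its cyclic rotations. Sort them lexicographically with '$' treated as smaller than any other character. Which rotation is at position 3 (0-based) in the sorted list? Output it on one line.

All 5 rotations (rotation i = S[i:]+S[:i]):
  rot[0] = BAaa$
  rot[1] = Aaa$B
  rot[2] = aa$BA
  rot[3] = a$BAa
  rot[4] = $BAaa
Sorted (with $ < everything):
  sorted[0] = $BAaa
  sorted[1] = Aaa$B
  sorted[2] = BAaa$
  sorted[3] = a$BAa
  sorted[4] = aa$BA
sorted[3] = a$BAa

Answer: a$BAa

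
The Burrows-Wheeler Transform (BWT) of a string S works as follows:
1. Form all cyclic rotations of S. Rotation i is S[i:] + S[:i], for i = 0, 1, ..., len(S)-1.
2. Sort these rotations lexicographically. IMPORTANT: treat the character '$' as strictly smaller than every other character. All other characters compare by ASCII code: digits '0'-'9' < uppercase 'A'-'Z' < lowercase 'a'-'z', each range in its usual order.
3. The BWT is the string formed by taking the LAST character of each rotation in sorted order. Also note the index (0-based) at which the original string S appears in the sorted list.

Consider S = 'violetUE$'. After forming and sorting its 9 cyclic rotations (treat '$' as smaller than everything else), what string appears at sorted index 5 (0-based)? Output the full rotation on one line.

Answer: letUE$vio

Derivation:
All 9 rotations (rotation i = S[i:]+S[:i]):
  rot[0] = violetUE$
  rot[1] = ioletUE$v
  rot[2] = oletUE$vi
  rot[3] = letUE$vio
  rot[4] = etUE$viol
  rot[5] = tUE$viole
  rot[6] = UE$violet
  rot[7] = E$violetU
  rot[8] = $violetUE
Sorted (with $ < everything):
  sorted[0] = $violetUE
  sorted[1] = E$violetU
  sorted[2] = UE$violet
  sorted[3] = etUE$viol
  sorted[4] = ioletUE$v
  sorted[5] = letUE$vio
  sorted[6] = oletUE$vi
  sorted[7] = tUE$viole
  sorted[8] = violetUE$
sorted[5] = letUE$vio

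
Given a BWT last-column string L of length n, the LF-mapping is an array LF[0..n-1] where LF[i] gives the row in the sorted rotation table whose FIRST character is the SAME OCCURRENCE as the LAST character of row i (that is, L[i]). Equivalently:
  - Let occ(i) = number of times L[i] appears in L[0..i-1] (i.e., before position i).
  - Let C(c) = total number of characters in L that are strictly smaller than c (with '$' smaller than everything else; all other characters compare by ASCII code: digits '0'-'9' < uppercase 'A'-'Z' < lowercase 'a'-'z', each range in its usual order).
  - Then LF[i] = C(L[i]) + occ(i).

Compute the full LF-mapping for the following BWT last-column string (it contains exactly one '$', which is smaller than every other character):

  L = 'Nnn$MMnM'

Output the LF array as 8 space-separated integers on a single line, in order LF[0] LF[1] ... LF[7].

Answer: 4 5 6 0 1 2 7 3

Derivation:
Char counts: '$':1, 'M':3, 'N':1, 'n':3
C (first-col start): C('$')=0, C('M')=1, C('N')=4, C('n')=5
L[0]='N': occ=0, LF[0]=C('N')+0=4+0=4
L[1]='n': occ=0, LF[1]=C('n')+0=5+0=5
L[2]='n': occ=1, LF[2]=C('n')+1=5+1=6
L[3]='$': occ=0, LF[3]=C('$')+0=0+0=0
L[4]='M': occ=0, LF[4]=C('M')+0=1+0=1
L[5]='M': occ=1, LF[5]=C('M')+1=1+1=2
L[6]='n': occ=2, LF[6]=C('n')+2=5+2=7
L[7]='M': occ=2, LF[7]=C('M')+2=1+2=3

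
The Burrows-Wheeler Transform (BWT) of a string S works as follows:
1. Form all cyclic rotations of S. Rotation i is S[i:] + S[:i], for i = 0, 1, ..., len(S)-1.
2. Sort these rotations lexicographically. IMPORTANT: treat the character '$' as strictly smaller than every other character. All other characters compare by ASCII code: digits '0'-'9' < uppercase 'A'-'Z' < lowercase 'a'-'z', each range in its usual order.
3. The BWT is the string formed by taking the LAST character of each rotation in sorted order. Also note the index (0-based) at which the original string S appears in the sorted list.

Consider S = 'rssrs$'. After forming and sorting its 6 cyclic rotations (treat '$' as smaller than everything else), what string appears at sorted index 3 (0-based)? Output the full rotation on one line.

All 6 rotations (rotation i = S[i:]+S[:i]):
  rot[0] = rssrs$
  rot[1] = ssrs$r
  rot[2] = srs$rs
  rot[3] = rs$rss
  rot[4] = s$rssr
  rot[5] = $rssrs
Sorted (with $ < everything):
  sorted[0] = $rssrs
  sorted[1] = rs$rss
  sorted[2] = rssrs$
  sorted[3] = s$rssr
  sorted[4] = srs$rs
  sorted[5] = ssrs$r
sorted[3] = s$rssr

Answer: s$rssr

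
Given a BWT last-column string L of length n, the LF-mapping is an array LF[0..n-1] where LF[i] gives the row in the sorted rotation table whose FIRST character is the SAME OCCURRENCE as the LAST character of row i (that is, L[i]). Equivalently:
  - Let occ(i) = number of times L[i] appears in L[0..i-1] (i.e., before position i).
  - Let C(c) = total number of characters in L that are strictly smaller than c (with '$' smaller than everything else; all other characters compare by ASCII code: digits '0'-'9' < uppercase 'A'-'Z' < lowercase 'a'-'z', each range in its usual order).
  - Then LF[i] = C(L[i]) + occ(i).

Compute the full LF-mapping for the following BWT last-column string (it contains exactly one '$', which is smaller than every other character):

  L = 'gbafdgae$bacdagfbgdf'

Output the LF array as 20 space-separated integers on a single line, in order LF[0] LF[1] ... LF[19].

Char counts: '$':1, 'a':4, 'b':3, 'c':1, 'd':3, 'e':1, 'f':3, 'g':4
C (first-col start): C('$')=0, C('a')=1, C('b')=5, C('c')=8, C('d')=9, C('e')=12, C('f')=13, C('g')=16
L[0]='g': occ=0, LF[0]=C('g')+0=16+0=16
L[1]='b': occ=0, LF[1]=C('b')+0=5+0=5
L[2]='a': occ=0, LF[2]=C('a')+0=1+0=1
L[3]='f': occ=0, LF[3]=C('f')+0=13+0=13
L[4]='d': occ=0, LF[4]=C('d')+0=9+0=9
L[5]='g': occ=1, LF[5]=C('g')+1=16+1=17
L[6]='a': occ=1, LF[6]=C('a')+1=1+1=2
L[7]='e': occ=0, LF[7]=C('e')+0=12+0=12
L[8]='$': occ=0, LF[8]=C('$')+0=0+0=0
L[9]='b': occ=1, LF[9]=C('b')+1=5+1=6
L[10]='a': occ=2, LF[10]=C('a')+2=1+2=3
L[11]='c': occ=0, LF[11]=C('c')+0=8+0=8
L[12]='d': occ=1, LF[12]=C('d')+1=9+1=10
L[13]='a': occ=3, LF[13]=C('a')+3=1+3=4
L[14]='g': occ=2, LF[14]=C('g')+2=16+2=18
L[15]='f': occ=1, LF[15]=C('f')+1=13+1=14
L[16]='b': occ=2, LF[16]=C('b')+2=5+2=7
L[17]='g': occ=3, LF[17]=C('g')+3=16+3=19
L[18]='d': occ=2, LF[18]=C('d')+2=9+2=11
L[19]='f': occ=2, LF[19]=C('f')+2=13+2=15

Answer: 16 5 1 13 9 17 2 12 0 6 3 8 10 4 18 14 7 19 11 15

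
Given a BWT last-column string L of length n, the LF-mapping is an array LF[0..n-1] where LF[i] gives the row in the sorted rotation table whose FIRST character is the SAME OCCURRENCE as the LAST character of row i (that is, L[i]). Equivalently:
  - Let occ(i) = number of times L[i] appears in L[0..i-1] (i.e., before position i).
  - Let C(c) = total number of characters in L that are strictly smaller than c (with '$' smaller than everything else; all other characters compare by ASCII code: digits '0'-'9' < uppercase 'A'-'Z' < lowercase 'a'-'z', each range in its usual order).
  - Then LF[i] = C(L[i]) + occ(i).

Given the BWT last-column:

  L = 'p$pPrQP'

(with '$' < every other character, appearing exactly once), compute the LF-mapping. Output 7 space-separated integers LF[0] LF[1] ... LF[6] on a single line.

Answer: 4 0 5 1 6 3 2

Derivation:
Char counts: '$':1, 'P':2, 'Q':1, 'p':2, 'r':1
C (first-col start): C('$')=0, C('P')=1, C('Q')=3, C('p')=4, C('r')=6
L[0]='p': occ=0, LF[0]=C('p')+0=4+0=4
L[1]='$': occ=0, LF[1]=C('$')+0=0+0=0
L[2]='p': occ=1, LF[2]=C('p')+1=4+1=5
L[3]='P': occ=0, LF[3]=C('P')+0=1+0=1
L[4]='r': occ=0, LF[4]=C('r')+0=6+0=6
L[5]='Q': occ=0, LF[5]=C('Q')+0=3+0=3
L[6]='P': occ=1, LF[6]=C('P')+1=1+1=2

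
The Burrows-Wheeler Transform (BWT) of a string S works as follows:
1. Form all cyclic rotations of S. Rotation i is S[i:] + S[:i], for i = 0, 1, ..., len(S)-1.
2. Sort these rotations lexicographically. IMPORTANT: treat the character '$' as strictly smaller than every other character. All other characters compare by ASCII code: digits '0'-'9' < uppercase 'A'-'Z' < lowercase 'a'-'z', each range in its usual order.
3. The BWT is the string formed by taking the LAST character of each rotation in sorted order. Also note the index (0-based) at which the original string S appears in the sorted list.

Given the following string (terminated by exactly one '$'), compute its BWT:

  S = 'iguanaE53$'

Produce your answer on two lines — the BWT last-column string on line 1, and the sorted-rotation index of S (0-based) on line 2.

All 10 rotations (rotation i = S[i:]+S[:i]):
  rot[0] = iguanaE53$
  rot[1] = guanaE53$i
  rot[2] = uanaE53$ig
  rot[3] = anaE53$igu
  rot[4] = naE53$igua
  rot[5] = aE53$iguan
  rot[6] = E53$iguana
  rot[7] = 53$iguanaE
  rot[8] = 3$iguanaE5
  rot[9] = $iguanaE53
Sorted (with $ < everything):
  sorted[0] = $iguanaE53  (last char: '3')
  sorted[1] = 3$iguanaE5  (last char: '5')
  sorted[2] = 53$iguanaE  (last char: 'E')
  sorted[3] = E53$iguana  (last char: 'a')
  sorted[4] = aE53$iguan  (last char: 'n')
  sorted[5] = anaE53$igu  (last char: 'u')
  sorted[6] = guanaE53$i  (last char: 'i')
  sorted[7] = iguanaE53$  (last char: '$')
  sorted[8] = naE53$igua  (last char: 'a')
  sorted[9] = uanaE53$ig  (last char: 'g')
Last column: 35Eanui$ag
Original string S is at sorted index 7

Answer: 35Eanui$ag
7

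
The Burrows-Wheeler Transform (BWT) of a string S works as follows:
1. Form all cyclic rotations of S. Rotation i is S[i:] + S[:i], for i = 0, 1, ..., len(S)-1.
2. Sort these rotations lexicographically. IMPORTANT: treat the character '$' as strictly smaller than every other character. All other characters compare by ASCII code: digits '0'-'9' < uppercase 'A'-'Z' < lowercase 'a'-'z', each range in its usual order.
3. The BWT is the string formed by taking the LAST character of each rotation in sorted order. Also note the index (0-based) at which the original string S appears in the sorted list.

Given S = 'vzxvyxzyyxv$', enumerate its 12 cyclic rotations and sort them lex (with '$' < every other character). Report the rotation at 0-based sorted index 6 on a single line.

All 12 rotations (rotation i = S[i:]+S[:i]):
  rot[0] = vzxvyxzyyxv$
  rot[1] = zxvyxzyyxv$v
  rot[2] = xvyxzyyxv$vz
  rot[3] = vyxzyyxv$vzx
  rot[4] = yxzyyxv$vzxv
  rot[5] = xzyyxv$vzxvy
  rot[6] = zyyxv$vzxvyx
  rot[7] = yyxv$vzxvyxz
  rot[8] = yxv$vzxvyxzy
  rot[9] = xv$vzxvyxzyy
  rot[10] = v$vzxvyxzyyx
  rot[11] = $vzxvyxzyyxv
Sorted (with $ < everything):
  sorted[0] = $vzxvyxzyyxv
  sorted[1] = v$vzxvyxzyyx
  sorted[2] = vyxzyyxv$vzx
  sorted[3] = vzxvyxzyyxv$
  sorted[4] = xv$vzxvyxzyy
  sorted[5] = xvyxzyyxv$vz
  sorted[6] = xzyyxv$vzxvy
  sorted[7] = yxv$vzxvyxzy
  sorted[8] = yxzyyxv$vzxv
  sorted[9] = yyxv$vzxvyxz
  sorted[10] = zxvyxzyyxv$v
  sorted[11] = zyyxv$vzxvyx
sorted[6] = xzyyxv$vzxvy

Answer: xzyyxv$vzxvy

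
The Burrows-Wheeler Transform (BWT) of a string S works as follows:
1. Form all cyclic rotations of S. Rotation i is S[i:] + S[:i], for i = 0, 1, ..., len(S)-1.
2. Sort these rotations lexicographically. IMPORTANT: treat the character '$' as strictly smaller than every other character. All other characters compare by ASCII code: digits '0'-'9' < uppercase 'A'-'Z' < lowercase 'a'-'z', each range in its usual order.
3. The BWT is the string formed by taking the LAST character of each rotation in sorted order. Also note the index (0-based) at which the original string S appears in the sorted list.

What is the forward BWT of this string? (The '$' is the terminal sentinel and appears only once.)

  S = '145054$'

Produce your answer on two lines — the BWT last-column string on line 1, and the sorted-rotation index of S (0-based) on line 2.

All 7 rotations (rotation i = S[i:]+S[:i]):
  rot[0] = 145054$
  rot[1] = 45054$1
  rot[2] = 5054$14
  rot[3] = 054$145
  rot[4] = 54$1450
  rot[5] = 4$14505
  rot[6] = $145054
Sorted (with $ < everything):
  sorted[0] = $145054  (last char: '4')
  sorted[1] = 054$145  (last char: '5')
  sorted[2] = 145054$  (last char: '$')
  sorted[3] = 4$14505  (last char: '5')
  sorted[4] = 45054$1  (last char: '1')
  sorted[5] = 5054$14  (last char: '4')
  sorted[6] = 54$1450  (last char: '0')
Last column: 45$5140
Original string S is at sorted index 2

Answer: 45$5140
2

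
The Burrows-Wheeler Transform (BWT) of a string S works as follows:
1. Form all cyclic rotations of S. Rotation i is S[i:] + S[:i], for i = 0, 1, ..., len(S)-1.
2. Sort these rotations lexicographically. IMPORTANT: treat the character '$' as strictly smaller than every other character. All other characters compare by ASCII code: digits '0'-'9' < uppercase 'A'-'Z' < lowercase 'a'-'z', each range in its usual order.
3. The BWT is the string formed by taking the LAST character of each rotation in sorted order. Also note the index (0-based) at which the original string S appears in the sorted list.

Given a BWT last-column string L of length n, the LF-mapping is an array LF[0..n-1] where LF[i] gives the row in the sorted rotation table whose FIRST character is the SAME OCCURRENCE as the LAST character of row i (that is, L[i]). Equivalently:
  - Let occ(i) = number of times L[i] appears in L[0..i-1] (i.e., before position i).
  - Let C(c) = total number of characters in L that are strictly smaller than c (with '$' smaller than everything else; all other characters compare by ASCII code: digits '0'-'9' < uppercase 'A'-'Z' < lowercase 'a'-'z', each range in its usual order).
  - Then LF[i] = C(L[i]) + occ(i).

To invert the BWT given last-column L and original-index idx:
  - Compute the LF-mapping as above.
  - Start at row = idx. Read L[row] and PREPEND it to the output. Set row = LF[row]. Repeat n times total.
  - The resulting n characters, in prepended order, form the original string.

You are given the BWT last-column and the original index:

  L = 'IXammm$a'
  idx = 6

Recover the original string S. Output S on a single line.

LF mapping: 1 2 3 5 6 7 0 4
Walk LF starting at row 6, prepending L[row]:
  step 1: row=6, L[6]='$', prepend. Next row=LF[6]=0
  step 2: row=0, L[0]='I', prepend. Next row=LF[0]=1
  step 3: row=1, L[1]='X', prepend. Next row=LF[1]=2
  step 4: row=2, L[2]='a', prepend. Next row=LF[2]=3
  step 5: row=3, L[3]='m', prepend. Next row=LF[3]=5
  step 6: row=5, L[5]='m', prepend. Next row=LF[5]=7
  step 7: row=7, L[7]='a', prepend. Next row=LF[7]=4
  step 8: row=4, L[4]='m', prepend. Next row=LF[4]=6
Reversed output: mammaXI$

Answer: mammaXI$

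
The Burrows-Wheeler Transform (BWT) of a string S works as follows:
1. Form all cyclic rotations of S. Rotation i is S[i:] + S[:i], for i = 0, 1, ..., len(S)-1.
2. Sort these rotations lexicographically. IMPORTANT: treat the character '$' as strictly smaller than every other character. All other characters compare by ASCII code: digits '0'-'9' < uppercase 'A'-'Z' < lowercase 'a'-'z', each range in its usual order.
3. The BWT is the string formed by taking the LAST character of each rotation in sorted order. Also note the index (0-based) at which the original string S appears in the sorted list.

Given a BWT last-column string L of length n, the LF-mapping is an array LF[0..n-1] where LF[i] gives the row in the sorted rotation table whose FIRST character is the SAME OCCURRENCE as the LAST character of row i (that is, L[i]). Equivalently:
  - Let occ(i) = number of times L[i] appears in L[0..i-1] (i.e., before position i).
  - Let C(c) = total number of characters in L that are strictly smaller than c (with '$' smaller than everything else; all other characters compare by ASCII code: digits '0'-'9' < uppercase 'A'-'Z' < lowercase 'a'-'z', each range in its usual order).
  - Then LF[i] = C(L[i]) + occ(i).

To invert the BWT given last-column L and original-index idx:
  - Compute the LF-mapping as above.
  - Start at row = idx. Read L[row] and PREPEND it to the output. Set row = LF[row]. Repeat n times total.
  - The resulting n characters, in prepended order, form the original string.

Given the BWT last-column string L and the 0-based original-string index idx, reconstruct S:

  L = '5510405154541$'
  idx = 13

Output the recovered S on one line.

Answer: 5501015454145$

Derivation:
LF mapping: 9 10 3 1 6 2 11 4 12 7 13 8 5 0
Walk LF starting at row 13, prepending L[row]:
  step 1: row=13, L[13]='$', prepend. Next row=LF[13]=0
  step 2: row=0, L[0]='5', prepend. Next row=LF[0]=9
  step 3: row=9, L[9]='4', prepend. Next row=LF[9]=7
  step 4: row=7, L[7]='1', prepend. Next row=LF[7]=4
  step 5: row=4, L[4]='4', prepend. Next row=LF[4]=6
  step 6: row=6, L[6]='5', prepend. Next row=LF[6]=11
  step 7: row=11, L[11]='4', prepend. Next row=LF[11]=8
  step 8: row=8, L[8]='5', prepend. Next row=LF[8]=12
  step 9: row=12, L[12]='1', prepend. Next row=LF[12]=5
  step 10: row=5, L[5]='0', prepend. Next row=LF[5]=2
  step 11: row=2, L[2]='1', prepend. Next row=LF[2]=3
  step 12: row=3, L[3]='0', prepend. Next row=LF[3]=1
  step 13: row=1, L[1]='5', prepend. Next row=LF[1]=10
  step 14: row=10, L[10]='5', prepend. Next row=LF[10]=13
Reversed output: 5501015454145$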